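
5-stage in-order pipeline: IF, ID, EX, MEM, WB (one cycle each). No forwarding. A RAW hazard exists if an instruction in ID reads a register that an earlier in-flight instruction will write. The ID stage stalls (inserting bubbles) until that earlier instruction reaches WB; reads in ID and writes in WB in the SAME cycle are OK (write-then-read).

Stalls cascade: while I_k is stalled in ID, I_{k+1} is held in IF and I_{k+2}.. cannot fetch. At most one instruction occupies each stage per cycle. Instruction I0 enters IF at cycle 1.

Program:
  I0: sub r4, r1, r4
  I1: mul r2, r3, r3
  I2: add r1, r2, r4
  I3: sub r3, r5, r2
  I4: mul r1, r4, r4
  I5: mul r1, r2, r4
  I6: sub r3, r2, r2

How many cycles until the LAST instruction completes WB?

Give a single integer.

I0 sub r4 <- r1,r4: IF@1 ID@2 stall=0 (-) EX@3 MEM@4 WB@5
I1 mul r2 <- r3,r3: IF@2 ID@3 stall=0 (-) EX@4 MEM@5 WB@6
I2 add r1 <- r2,r4: IF@3 ID@4 stall=2 (RAW on I1.r2 (WB@6)) EX@7 MEM@8 WB@9
I3 sub r3 <- r5,r2: IF@4 ID@7 stall=0 (-) EX@8 MEM@9 WB@10
I4 mul r1 <- r4,r4: IF@7 ID@8 stall=0 (-) EX@9 MEM@10 WB@11
I5 mul r1 <- r2,r4: IF@8 ID@9 stall=0 (-) EX@10 MEM@11 WB@12
I6 sub r3 <- r2,r2: IF@9 ID@10 stall=0 (-) EX@11 MEM@12 WB@13

Answer: 13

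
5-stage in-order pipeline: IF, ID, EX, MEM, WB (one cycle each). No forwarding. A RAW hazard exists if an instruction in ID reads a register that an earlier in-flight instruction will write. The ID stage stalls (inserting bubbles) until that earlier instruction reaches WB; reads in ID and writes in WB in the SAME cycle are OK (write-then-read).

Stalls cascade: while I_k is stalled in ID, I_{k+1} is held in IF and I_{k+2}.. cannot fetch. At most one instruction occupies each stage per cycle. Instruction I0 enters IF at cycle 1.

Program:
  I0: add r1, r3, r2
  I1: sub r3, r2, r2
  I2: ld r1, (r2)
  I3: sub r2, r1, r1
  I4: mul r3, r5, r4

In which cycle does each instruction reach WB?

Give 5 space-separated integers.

I0 add r1 <- r3,r2: IF@1 ID@2 stall=0 (-) EX@3 MEM@4 WB@5
I1 sub r3 <- r2,r2: IF@2 ID@3 stall=0 (-) EX@4 MEM@5 WB@6
I2 ld r1 <- r2: IF@3 ID@4 stall=0 (-) EX@5 MEM@6 WB@7
I3 sub r2 <- r1,r1: IF@4 ID@5 stall=2 (RAW on I2.r1 (WB@7)) EX@8 MEM@9 WB@10
I4 mul r3 <- r5,r4: IF@5 ID@8 stall=0 (-) EX@9 MEM@10 WB@11

Answer: 5 6 7 10 11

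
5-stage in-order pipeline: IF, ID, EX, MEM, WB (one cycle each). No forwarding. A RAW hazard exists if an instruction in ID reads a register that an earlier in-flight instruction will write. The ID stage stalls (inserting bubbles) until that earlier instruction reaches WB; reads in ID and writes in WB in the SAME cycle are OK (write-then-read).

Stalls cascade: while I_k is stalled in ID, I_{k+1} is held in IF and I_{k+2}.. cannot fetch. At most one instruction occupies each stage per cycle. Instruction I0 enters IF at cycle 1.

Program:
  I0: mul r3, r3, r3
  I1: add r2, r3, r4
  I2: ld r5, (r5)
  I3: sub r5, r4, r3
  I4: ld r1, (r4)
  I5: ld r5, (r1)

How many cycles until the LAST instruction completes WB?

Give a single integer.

Answer: 14

Derivation:
I0 mul r3 <- r3,r3: IF@1 ID@2 stall=0 (-) EX@3 MEM@4 WB@5
I1 add r2 <- r3,r4: IF@2 ID@3 stall=2 (RAW on I0.r3 (WB@5)) EX@6 MEM@7 WB@8
I2 ld r5 <- r5: IF@3 ID@6 stall=0 (-) EX@7 MEM@8 WB@9
I3 sub r5 <- r4,r3: IF@6 ID@7 stall=0 (-) EX@8 MEM@9 WB@10
I4 ld r1 <- r4: IF@7 ID@8 stall=0 (-) EX@9 MEM@10 WB@11
I5 ld r5 <- r1: IF@8 ID@9 stall=2 (RAW on I4.r1 (WB@11)) EX@12 MEM@13 WB@14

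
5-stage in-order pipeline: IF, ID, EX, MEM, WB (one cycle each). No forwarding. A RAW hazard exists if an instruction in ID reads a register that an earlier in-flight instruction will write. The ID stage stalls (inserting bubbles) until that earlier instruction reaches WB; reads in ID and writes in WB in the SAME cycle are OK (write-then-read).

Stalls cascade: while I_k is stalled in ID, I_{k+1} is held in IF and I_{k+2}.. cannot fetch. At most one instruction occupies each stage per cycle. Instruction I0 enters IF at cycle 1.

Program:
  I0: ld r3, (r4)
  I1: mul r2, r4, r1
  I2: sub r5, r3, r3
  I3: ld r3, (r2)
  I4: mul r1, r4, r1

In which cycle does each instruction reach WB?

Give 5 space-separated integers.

I0 ld r3 <- r4: IF@1 ID@2 stall=0 (-) EX@3 MEM@4 WB@5
I1 mul r2 <- r4,r1: IF@2 ID@3 stall=0 (-) EX@4 MEM@5 WB@6
I2 sub r5 <- r3,r3: IF@3 ID@4 stall=1 (RAW on I0.r3 (WB@5)) EX@6 MEM@7 WB@8
I3 ld r3 <- r2: IF@4 ID@6 stall=0 (-) EX@7 MEM@8 WB@9
I4 mul r1 <- r4,r1: IF@6 ID@7 stall=0 (-) EX@8 MEM@9 WB@10

Answer: 5 6 8 9 10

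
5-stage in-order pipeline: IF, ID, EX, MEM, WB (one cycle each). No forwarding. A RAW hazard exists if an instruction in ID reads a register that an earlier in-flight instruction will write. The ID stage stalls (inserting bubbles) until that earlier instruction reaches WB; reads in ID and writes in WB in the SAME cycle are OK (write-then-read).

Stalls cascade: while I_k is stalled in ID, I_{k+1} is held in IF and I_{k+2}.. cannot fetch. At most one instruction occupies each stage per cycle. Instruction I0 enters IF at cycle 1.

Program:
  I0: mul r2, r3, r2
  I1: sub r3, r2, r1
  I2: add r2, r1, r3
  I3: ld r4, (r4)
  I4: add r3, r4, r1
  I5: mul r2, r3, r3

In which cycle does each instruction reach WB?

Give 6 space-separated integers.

Answer: 5 8 11 12 15 18

Derivation:
I0 mul r2 <- r3,r2: IF@1 ID@2 stall=0 (-) EX@3 MEM@4 WB@5
I1 sub r3 <- r2,r1: IF@2 ID@3 stall=2 (RAW on I0.r2 (WB@5)) EX@6 MEM@7 WB@8
I2 add r2 <- r1,r3: IF@3 ID@6 stall=2 (RAW on I1.r3 (WB@8)) EX@9 MEM@10 WB@11
I3 ld r4 <- r4: IF@6 ID@9 stall=0 (-) EX@10 MEM@11 WB@12
I4 add r3 <- r4,r1: IF@9 ID@10 stall=2 (RAW on I3.r4 (WB@12)) EX@13 MEM@14 WB@15
I5 mul r2 <- r3,r3: IF@10 ID@13 stall=2 (RAW on I4.r3 (WB@15)) EX@16 MEM@17 WB@18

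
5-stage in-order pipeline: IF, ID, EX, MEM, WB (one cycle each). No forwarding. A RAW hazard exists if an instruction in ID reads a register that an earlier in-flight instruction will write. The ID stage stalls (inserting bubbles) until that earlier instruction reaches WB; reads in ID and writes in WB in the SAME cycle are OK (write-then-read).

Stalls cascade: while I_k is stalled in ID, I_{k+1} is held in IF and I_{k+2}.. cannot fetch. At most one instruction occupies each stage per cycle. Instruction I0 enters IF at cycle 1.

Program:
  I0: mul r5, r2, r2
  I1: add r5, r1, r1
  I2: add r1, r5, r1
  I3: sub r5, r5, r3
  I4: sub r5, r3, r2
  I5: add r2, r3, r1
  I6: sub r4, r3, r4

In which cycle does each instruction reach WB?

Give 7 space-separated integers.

I0 mul r5 <- r2,r2: IF@1 ID@2 stall=0 (-) EX@3 MEM@4 WB@5
I1 add r5 <- r1,r1: IF@2 ID@3 stall=0 (-) EX@4 MEM@5 WB@6
I2 add r1 <- r5,r1: IF@3 ID@4 stall=2 (RAW on I1.r5 (WB@6)) EX@7 MEM@8 WB@9
I3 sub r5 <- r5,r3: IF@4 ID@7 stall=0 (-) EX@8 MEM@9 WB@10
I4 sub r5 <- r3,r2: IF@7 ID@8 stall=0 (-) EX@9 MEM@10 WB@11
I5 add r2 <- r3,r1: IF@8 ID@9 stall=0 (-) EX@10 MEM@11 WB@12
I6 sub r4 <- r3,r4: IF@9 ID@10 stall=0 (-) EX@11 MEM@12 WB@13

Answer: 5 6 9 10 11 12 13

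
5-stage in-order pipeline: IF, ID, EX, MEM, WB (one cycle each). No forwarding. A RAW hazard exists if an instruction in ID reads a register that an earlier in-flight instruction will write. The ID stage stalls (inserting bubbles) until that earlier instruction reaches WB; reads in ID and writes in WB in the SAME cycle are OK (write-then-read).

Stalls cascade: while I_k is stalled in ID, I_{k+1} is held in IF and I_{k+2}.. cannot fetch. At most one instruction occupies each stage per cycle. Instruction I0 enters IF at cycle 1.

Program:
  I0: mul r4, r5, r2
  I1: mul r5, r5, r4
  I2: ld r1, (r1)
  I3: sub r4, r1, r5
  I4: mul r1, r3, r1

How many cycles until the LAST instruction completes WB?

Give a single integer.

Answer: 13

Derivation:
I0 mul r4 <- r5,r2: IF@1 ID@2 stall=0 (-) EX@3 MEM@4 WB@5
I1 mul r5 <- r5,r4: IF@2 ID@3 stall=2 (RAW on I0.r4 (WB@5)) EX@6 MEM@7 WB@8
I2 ld r1 <- r1: IF@3 ID@6 stall=0 (-) EX@7 MEM@8 WB@9
I3 sub r4 <- r1,r5: IF@6 ID@7 stall=2 (RAW on I2.r1 (WB@9)) EX@10 MEM@11 WB@12
I4 mul r1 <- r3,r1: IF@7 ID@10 stall=0 (-) EX@11 MEM@12 WB@13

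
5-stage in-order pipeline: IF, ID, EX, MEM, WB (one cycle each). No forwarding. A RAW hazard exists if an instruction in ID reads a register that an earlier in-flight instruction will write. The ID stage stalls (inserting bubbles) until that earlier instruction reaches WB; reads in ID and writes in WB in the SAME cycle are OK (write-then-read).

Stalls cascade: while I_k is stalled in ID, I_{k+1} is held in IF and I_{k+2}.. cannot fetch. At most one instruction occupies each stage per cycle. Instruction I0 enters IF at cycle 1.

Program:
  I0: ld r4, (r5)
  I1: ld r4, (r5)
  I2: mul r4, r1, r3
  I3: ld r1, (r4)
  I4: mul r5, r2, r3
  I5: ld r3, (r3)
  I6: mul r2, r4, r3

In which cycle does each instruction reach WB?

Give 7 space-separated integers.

I0 ld r4 <- r5: IF@1 ID@2 stall=0 (-) EX@3 MEM@4 WB@5
I1 ld r4 <- r5: IF@2 ID@3 stall=0 (-) EX@4 MEM@5 WB@6
I2 mul r4 <- r1,r3: IF@3 ID@4 stall=0 (-) EX@5 MEM@6 WB@7
I3 ld r1 <- r4: IF@4 ID@5 stall=2 (RAW on I2.r4 (WB@7)) EX@8 MEM@9 WB@10
I4 mul r5 <- r2,r3: IF@5 ID@8 stall=0 (-) EX@9 MEM@10 WB@11
I5 ld r3 <- r3: IF@8 ID@9 stall=0 (-) EX@10 MEM@11 WB@12
I6 mul r2 <- r4,r3: IF@9 ID@10 stall=2 (RAW on I5.r3 (WB@12)) EX@13 MEM@14 WB@15

Answer: 5 6 7 10 11 12 15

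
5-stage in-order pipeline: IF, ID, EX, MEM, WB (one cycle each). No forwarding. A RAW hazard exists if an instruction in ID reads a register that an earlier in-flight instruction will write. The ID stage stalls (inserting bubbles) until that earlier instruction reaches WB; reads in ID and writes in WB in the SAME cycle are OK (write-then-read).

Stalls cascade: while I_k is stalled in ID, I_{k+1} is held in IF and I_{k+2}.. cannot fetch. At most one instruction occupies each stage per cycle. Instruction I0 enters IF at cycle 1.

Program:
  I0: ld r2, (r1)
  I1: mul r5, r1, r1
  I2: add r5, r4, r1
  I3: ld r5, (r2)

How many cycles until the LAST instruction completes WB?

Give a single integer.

I0 ld r2 <- r1: IF@1 ID@2 stall=0 (-) EX@3 MEM@4 WB@5
I1 mul r5 <- r1,r1: IF@2 ID@3 stall=0 (-) EX@4 MEM@5 WB@6
I2 add r5 <- r4,r1: IF@3 ID@4 stall=0 (-) EX@5 MEM@6 WB@7
I3 ld r5 <- r2: IF@4 ID@5 stall=0 (-) EX@6 MEM@7 WB@8

Answer: 8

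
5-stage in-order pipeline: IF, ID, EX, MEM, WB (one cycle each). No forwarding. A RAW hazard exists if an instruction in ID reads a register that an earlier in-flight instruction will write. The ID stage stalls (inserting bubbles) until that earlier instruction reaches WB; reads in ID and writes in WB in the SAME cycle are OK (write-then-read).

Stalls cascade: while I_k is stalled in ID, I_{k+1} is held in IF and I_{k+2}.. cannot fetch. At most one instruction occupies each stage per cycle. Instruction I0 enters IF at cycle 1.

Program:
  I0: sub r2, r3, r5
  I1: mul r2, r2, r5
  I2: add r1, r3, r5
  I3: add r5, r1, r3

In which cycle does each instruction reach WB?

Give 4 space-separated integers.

I0 sub r2 <- r3,r5: IF@1 ID@2 stall=0 (-) EX@3 MEM@4 WB@5
I1 mul r2 <- r2,r5: IF@2 ID@3 stall=2 (RAW on I0.r2 (WB@5)) EX@6 MEM@7 WB@8
I2 add r1 <- r3,r5: IF@3 ID@6 stall=0 (-) EX@7 MEM@8 WB@9
I3 add r5 <- r1,r3: IF@6 ID@7 stall=2 (RAW on I2.r1 (WB@9)) EX@10 MEM@11 WB@12

Answer: 5 8 9 12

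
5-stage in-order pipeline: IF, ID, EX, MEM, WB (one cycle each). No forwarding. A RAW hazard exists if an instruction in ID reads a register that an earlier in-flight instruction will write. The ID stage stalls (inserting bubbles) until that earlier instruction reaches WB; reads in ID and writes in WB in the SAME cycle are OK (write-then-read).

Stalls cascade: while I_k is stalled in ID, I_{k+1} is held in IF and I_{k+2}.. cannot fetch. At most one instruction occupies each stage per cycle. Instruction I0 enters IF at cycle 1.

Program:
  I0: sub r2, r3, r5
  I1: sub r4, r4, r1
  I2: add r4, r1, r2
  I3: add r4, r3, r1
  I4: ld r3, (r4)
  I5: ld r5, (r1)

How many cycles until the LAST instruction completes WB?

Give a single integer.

I0 sub r2 <- r3,r5: IF@1 ID@2 stall=0 (-) EX@3 MEM@4 WB@5
I1 sub r4 <- r4,r1: IF@2 ID@3 stall=0 (-) EX@4 MEM@5 WB@6
I2 add r4 <- r1,r2: IF@3 ID@4 stall=1 (RAW on I0.r2 (WB@5)) EX@6 MEM@7 WB@8
I3 add r4 <- r3,r1: IF@4 ID@6 stall=0 (-) EX@7 MEM@8 WB@9
I4 ld r3 <- r4: IF@6 ID@7 stall=2 (RAW on I3.r4 (WB@9)) EX@10 MEM@11 WB@12
I5 ld r5 <- r1: IF@7 ID@10 stall=0 (-) EX@11 MEM@12 WB@13

Answer: 13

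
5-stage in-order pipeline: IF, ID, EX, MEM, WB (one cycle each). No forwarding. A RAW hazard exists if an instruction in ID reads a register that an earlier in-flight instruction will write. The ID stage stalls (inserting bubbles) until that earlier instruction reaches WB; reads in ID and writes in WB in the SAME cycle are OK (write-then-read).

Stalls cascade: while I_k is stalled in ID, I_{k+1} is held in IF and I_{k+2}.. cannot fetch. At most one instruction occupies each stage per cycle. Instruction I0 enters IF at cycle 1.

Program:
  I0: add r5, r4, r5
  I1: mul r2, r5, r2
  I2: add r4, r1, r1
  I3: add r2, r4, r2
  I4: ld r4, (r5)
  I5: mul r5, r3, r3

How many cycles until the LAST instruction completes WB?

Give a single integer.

I0 add r5 <- r4,r5: IF@1 ID@2 stall=0 (-) EX@3 MEM@4 WB@5
I1 mul r2 <- r5,r2: IF@2 ID@3 stall=2 (RAW on I0.r5 (WB@5)) EX@6 MEM@7 WB@8
I2 add r4 <- r1,r1: IF@3 ID@6 stall=0 (-) EX@7 MEM@8 WB@9
I3 add r2 <- r4,r2: IF@6 ID@7 stall=2 (RAW on I2.r4 (WB@9)) EX@10 MEM@11 WB@12
I4 ld r4 <- r5: IF@7 ID@10 stall=0 (-) EX@11 MEM@12 WB@13
I5 mul r5 <- r3,r3: IF@10 ID@11 stall=0 (-) EX@12 MEM@13 WB@14

Answer: 14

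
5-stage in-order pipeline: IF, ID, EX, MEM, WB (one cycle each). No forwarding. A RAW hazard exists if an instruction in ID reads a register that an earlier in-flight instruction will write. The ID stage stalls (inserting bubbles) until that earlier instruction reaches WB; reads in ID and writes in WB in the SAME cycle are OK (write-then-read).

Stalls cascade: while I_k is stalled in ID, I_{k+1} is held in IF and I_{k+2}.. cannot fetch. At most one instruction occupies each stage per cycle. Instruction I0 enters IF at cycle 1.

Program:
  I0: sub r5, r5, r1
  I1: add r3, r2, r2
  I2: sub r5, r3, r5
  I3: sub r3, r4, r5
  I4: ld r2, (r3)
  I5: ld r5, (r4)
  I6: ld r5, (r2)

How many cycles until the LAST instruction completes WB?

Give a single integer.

I0 sub r5 <- r5,r1: IF@1 ID@2 stall=0 (-) EX@3 MEM@4 WB@5
I1 add r3 <- r2,r2: IF@2 ID@3 stall=0 (-) EX@4 MEM@5 WB@6
I2 sub r5 <- r3,r5: IF@3 ID@4 stall=2 (RAW on I1.r3 (WB@6)) EX@7 MEM@8 WB@9
I3 sub r3 <- r4,r5: IF@4 ID@7 stall=2 (RAW on I2.r5 (WB@9)) EX@10 MEM@11 WB@12
I4 ld r2 <- r3: IF@7 ID@10 stall=2 (RAW on I3.r3 (WB@12)) EX@13 MEM@14 WB@15
I5 ld r5 <- r4: IF@10 ID@13 stall=0 (-) EX@14 MEM@15 WB@16
I6 ld r5 <- r2: IF@13 ID@14 stall=1 (RAW on I4.r2 (WB@15)) EX@16 MEM@17 WB@18

Answer: 18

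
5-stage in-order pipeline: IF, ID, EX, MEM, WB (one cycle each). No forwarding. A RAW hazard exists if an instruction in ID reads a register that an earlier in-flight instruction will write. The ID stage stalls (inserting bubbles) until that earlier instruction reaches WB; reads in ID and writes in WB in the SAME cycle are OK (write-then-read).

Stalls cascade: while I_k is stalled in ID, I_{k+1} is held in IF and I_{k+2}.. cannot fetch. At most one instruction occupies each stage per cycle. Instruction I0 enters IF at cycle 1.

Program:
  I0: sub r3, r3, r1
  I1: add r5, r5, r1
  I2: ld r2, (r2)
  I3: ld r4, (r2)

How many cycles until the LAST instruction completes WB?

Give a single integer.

I0 sub r3 <- r3,r1: IF@1 ID@2 stall=0 (-) EX@3 MEM@4 WB@5
I1 add r5 <- r5,r1: IF@2 ID@3 stall=0 (-) EX@4 MEM@5 WB@6
I2 ld r2 <- r2: IF@3 ID@4 stall=0 (-) EX@5 MEM@6 WB@7
I3 ld r4 <- r2: IF@4 ID@5 stall=2 (RAW on I2.r2 (WB@7)) EX@8 MEM@9 WB@10

Answer: 10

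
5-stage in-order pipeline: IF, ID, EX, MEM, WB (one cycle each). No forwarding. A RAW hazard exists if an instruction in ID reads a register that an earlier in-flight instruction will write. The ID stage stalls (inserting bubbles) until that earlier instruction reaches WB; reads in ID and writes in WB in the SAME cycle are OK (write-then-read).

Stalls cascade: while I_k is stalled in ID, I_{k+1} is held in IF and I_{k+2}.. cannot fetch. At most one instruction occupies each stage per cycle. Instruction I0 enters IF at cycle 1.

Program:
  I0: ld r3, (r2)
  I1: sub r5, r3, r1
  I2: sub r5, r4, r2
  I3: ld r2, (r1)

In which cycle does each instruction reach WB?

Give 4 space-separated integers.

Answer: 5 8 9 10

Derivation:
I0 ld r3 <- r2: IF@1 ID@2 stall=0 (-) EX@3 MEM@4 WB@5
I1 sub r5 <- r3,r1: IF@2 ID@3 stall=2 (RAW on I0.r3 (WB@5)) EX@6 MEM@7 WB@8
I2 sub r5 <- r4,r2: IF@3 ID@6 stall=0 (-) EX@7 MEM@8 WB@9
I3 ld r2 <- r1: IF@6 ID@7 stall=0 (-) EX@8 MEM@9 WB@10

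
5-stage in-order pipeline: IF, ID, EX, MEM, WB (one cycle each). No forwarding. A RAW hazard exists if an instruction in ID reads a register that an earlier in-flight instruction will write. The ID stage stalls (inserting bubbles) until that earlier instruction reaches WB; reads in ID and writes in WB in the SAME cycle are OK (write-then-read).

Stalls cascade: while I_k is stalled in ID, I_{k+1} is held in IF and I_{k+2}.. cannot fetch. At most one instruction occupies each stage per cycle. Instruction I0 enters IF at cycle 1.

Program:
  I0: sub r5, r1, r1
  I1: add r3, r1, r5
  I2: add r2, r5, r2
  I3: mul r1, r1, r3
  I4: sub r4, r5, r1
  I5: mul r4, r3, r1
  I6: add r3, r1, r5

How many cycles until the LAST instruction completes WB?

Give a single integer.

Answer: 16

Derivation:
I0 sub r5 <- r1,r1: IF@1 ID@2 stall=0 (-) EX@3 MEM@4 WB@5
I1 add r3 <- r1,r5: IF@2 ID@3 stall=2 (RAW on I0.r5 (WB@5)) EX@6 MEM@7 WB@8
I2 add r2 <- r5,r2: IF@3 ID@6 stall=0 (-) EX@7 MEM@8 WB@9
I3 mul r1 <- r1,r3: IF@6 ID@7 stall=1 (RAW on I1.r3 (WB@8)) EX@9 MEM@10 WB@11
I4 sub r4 <- r5,r1: IF@7 ID@9 stall=2 (RAW on I3.r1 (WB@11)) EX@12 MEM@13 WB@14
I5 mul r4 <- r3,r1: IF@9 ID@12 stall=0 (-) EX@13 MEM@14 WB@15
I6 add r3 <- r1,r5: IF@12 ID@13 stall=0 (-) EX@14 MEM@15 WB@16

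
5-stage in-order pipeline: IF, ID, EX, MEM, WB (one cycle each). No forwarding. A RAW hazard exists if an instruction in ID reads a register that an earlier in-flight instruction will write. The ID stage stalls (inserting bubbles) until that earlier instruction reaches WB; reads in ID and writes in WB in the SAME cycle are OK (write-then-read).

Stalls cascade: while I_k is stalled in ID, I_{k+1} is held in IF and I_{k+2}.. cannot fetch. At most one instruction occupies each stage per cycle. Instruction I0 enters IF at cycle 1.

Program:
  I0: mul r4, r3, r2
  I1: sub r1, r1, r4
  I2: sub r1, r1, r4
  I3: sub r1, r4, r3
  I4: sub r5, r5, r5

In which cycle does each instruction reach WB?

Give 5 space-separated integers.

Answer: 5 8 11 12 13

Derivation:
I0 mul r4 <- r3,r2: IF@1 ID@2 stall=0 (-) EX@3 MEM@4 WB@5
I1 sub r1 <- r1,r4: IF@2 ID@3 stall=2 (RAW on I0.r4 (WB@5)) EX@6 MEM@7 WB@8
I2 sub r1 <- r1,r4: IF@3 ID@6 stall=2 (RAW on I1.r1 (WB@8)) EX@9 MEM@10 WB@11
I3 sub r1 <- r4,r3: IF@6 ID@9 stall=0 (-) EX@10 MEM@11 WB@12
I4 sub r5 <- r5,r5: IF@9 ID@10 stall=0 (-) EX@11 MEM@12 WB@13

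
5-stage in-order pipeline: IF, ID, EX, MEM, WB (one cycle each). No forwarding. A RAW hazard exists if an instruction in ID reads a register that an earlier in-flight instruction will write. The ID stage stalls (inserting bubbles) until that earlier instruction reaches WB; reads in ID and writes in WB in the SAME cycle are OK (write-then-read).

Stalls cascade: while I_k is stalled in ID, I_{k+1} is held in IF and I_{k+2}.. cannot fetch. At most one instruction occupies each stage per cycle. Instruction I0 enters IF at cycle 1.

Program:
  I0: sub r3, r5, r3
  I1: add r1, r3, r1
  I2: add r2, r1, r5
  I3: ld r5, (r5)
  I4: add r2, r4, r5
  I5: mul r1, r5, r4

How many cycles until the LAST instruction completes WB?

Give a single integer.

I0 sub r3 <- r5,r3: IF@1 ID@2 stall=0 (-) EX@3 MEM@4 WB@5
I1 add r1 <- r3,r1: IF@2 ID@3 stall=2 (RAW on I0.r3 (WB@5)) EX@6 MEM@7 WB@8
I2 add r2 <- r1,r5: IF@3 ID@6 stall=2 (RAW on I1.r1 (WB@8)) EX@9 MEM@10 WB@11
I3 ld r5 <- r5: IF@6 ID@9 stall=0 (-) EX@10 MEM@11 WB@12
I4 add r2 <- r4,r5: IF@9 ID@10 stall=2 (RAW on I3.r5 (WB@12)) EX@13 MEM@14 WB@15
I5 mul r1 <- r5,r4: IF@10 ID@13 stall=0 (-) EX@14 MEM@15 WB@16

Answer: 16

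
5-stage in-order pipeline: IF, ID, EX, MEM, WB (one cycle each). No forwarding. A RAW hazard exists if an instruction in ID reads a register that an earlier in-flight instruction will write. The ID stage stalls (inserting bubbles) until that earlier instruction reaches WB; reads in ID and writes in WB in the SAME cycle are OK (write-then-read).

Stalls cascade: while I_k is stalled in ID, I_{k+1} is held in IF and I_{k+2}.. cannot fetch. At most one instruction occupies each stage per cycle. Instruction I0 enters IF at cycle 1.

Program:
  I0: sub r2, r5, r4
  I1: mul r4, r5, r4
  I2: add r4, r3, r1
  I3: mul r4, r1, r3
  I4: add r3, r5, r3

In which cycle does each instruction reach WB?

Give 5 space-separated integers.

I0 sub r2 <- r5,r4: IF@1 ID@2 stall=0 (-) EX@3 MEM@4 WB@5
I1 mul r4 <- r5,r4: IF@2 ID@3 stall=0 (-) EX@4 MEM@5 WB@6
I2 add r4 <- r3,r1: IF@3 ID@4 stall=0 (-) EX@5 MEM@6 WB@7
I3 mul r4 <- r1,r3: IF@4 ID@5 stall=0 (-) EX@6 MEM@7 WB@8
I4 add r3 <- r5,r3: IF@5 ID@6 stall=0 (-) EX@7 MEM@8 WB@9

Answer: 5 6 7 8 9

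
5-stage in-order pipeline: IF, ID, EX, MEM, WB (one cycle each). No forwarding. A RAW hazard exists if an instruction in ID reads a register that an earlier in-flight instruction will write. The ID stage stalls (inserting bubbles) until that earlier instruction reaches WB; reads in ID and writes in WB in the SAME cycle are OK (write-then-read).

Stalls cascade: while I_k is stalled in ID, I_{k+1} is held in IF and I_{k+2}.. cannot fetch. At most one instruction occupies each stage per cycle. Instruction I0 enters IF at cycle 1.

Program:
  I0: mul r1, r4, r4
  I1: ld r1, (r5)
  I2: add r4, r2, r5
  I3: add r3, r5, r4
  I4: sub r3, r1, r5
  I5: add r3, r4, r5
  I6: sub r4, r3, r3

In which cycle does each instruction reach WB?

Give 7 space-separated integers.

I0 mul r1 <- r4,r4: IF@1 ID@2 stall=0 (-) EX@3 MEM@4 WB@5
I1 ld r1 <- r5: IF@2 ID@3 stall=0 (-) EX@4 MEM@5 WB@6
I2 add r4 <- r2,r5: IF@3 ID@4 stall=0 (-) EX@5 MEM@6 WB@7
I3 add r3 <- r5,r4: IF@4 ID@5 stall=2 (RAW on I2.r4 (WB@7)) EX@8 MEM@9 WB@10
I4 sub r3 <- r1,r5: IF@5 ID@8 stall=0 (-) EX@9 MEM@10 WB@11
I5 add r3 <- r4,r5: IF@8 ID@9 stall=0 (-) EX@10 MEM@11 WB@12
I6 sub r4 <- r3,r3: IF@9 ID@10 stall=2 (RAW on I5.r3 (WB@12)) EX@13 MEM@14 WB@15

Answer: 5 6 7 10 11 12 15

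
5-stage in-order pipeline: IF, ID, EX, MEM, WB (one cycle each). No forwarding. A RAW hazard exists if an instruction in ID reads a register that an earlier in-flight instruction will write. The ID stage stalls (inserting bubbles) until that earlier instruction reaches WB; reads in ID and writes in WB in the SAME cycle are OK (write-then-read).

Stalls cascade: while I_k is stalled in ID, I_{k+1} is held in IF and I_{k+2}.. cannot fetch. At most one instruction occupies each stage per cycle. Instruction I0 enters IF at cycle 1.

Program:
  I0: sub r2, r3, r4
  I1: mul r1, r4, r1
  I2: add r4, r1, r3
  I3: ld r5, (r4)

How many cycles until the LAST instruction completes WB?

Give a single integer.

Answer: 12

Derivation:
I0 sub r2 <- r3,r4: IF@1 ID@2 stall=0 (-) EX@3 MEM@4 WB@5
I1 mul r1 <- r4,r1: IF@2 ID@3 stall=0 (-) EX@4 MEM@5 WB@6
I2 add r4 <- r1,r3: IF@3 ID@4 stall=2 (RAW on I1.r1 (WB@6)) EX@7 MEM@8 WB@9
I3 ld r5 <- r4: IF@4 ID@7 stall=2 (RAW on I2.r4 (WB@9)) EX@10 MEM@11 WB@12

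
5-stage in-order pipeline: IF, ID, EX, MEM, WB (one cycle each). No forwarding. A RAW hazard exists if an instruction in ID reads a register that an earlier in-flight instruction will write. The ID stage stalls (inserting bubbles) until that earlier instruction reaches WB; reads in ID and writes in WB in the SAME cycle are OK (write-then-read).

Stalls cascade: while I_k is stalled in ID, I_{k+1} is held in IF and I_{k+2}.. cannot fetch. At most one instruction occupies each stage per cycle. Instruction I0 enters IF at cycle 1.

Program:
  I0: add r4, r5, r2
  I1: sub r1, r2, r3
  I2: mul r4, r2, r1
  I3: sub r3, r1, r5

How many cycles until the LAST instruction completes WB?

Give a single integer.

Answer: 10

Derivation:
I0 add r4 <- r5,r2: IF@1 ID@2 stall=0 (-) EX@3 MEM@4 WB@5
I1 sub r1 <- r2,r3: IF@2 ID@3 stall=0 (-) EX@4 MEM@5 WB@6
I2 mul r4 <- r2,r1: IF@3 ID@4 stall=2 (RAW on I1.r1 (WB@6)) EX@7 MEM@8 WB@9
I3 sub r3 <- r1,r5: IF@4 ID@7 stall=0 (-) EX@8 MEM@9 WB@10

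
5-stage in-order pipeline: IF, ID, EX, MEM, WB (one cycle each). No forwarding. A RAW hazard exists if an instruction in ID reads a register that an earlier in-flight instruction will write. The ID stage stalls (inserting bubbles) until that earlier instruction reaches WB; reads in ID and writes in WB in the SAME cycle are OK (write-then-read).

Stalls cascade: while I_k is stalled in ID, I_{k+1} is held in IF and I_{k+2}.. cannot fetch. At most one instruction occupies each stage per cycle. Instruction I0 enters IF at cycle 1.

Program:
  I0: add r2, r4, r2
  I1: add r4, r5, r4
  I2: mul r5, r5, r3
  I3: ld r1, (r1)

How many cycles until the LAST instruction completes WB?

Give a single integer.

I0 add r2 <- r4,r2: IF@1 ID@2 stall=0 (-) EX@3 MEM@4 WB@5
I1 add r4 <- r5,r4: IF@2 ID@3 stall=0 (-) EX@4 MEM@5 WB@6
I2 mul r5 <- r5,r3: IF@3 ID@4 stall=0 (-) EX@5 MEM@6 WB@7
I3 ld r1 <- r1: IF@4 ID@5 stall=0 (-) EX@6 MEM@7 WB@8

Answer: 8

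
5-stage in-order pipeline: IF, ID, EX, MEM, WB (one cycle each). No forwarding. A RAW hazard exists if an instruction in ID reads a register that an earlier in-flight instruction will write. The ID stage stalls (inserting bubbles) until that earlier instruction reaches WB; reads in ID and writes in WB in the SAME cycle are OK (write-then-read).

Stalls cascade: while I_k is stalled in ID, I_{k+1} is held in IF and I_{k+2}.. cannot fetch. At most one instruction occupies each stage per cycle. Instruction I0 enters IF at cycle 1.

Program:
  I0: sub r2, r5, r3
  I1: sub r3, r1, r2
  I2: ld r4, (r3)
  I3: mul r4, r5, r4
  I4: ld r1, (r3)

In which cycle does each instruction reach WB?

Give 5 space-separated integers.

I0 sub r2 <- r5,r3: IF@1 ID@2 stall=0 (-) EX@3 MEM@4 WB@5
I1 sub r3 <- r1,r2: IF@2 ID@3 stall=2 (RAW on I0.r2 (WB@5)) EX@6 MEM@7 WB@8
I2 ld r4 <- r3: IF@3 ID@6 stall=2 (RAW on I1.r3 (WB@8)) EX@9 MEM@10 WB@11
I3 mul r4 <- r5,r4: IF@6 ID@9 stall=2 (RAW on I2.r4 (WB@11)) EX@12 MEM@13 WB@14
I4 ld r1 <- r3: IF@9 ID@12 stall=0 (-) EX@13 MEM@14 WB@15

Answer: 5 8 11 14 15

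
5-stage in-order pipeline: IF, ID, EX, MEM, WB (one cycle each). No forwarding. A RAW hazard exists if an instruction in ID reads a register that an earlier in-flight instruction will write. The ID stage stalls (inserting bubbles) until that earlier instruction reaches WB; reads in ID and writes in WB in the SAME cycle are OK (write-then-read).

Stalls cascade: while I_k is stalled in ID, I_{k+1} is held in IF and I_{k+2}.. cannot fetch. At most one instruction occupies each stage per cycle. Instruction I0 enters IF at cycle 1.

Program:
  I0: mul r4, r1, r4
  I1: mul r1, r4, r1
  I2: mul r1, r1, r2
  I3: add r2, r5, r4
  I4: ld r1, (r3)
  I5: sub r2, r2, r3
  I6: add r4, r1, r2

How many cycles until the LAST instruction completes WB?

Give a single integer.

I0 mul r4 <- r1,r4: IF@1 ID@2 stall=0 (-) EX@3 MEM@4 WB@5
I1 mul r1 <- r4,r1: IF@2 ID@3 stall=2 (RAW on I0.r4 (WB@5)) EX@6 MEM@7 WB@8
I2 mul r1 <- r1,r2: IF@3 ID@6 stall=2 (RAW on I1.r1 (WB@8)) EX@9 MEM@10 WB@11
I3 add r2 <- r5,r4: IF@6 ID@9 stall=0 (-) EX@10 MEM@11 WB@12
I4 ld r1 <- r3: IF@9 ID@10 stall=0 (-) EX@11 MEM@12 WB@13
I5 sub r2 <- r2,r3: IF@10 ID@11 stall=1 (RAW on I3.r2 (WB@12)) EX@13 MEM@14 WB@15
I6 add r4 <- r1,r2: IF@11 ID@13 stall=2 (RAW on I5.r2 (WB@15)) EX@16 MEM@17 WB@18

Answer: 18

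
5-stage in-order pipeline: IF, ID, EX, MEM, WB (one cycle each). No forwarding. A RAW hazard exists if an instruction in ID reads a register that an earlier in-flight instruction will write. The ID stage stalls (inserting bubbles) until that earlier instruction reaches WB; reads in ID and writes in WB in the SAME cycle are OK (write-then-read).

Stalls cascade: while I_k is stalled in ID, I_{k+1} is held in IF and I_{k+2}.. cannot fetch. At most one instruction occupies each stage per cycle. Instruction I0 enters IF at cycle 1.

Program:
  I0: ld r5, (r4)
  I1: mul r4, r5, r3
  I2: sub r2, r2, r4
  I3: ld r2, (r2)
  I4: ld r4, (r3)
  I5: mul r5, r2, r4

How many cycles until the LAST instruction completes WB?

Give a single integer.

I0 ld r5 <- r4: IF@1 ID@2 stall=0 (-) EX@3 MEM@4 WB@5
I1 mul r4 <- r5,r3: IF@2 ID@3 stall=2 (RAW on I0.r5 (WB@5)) EX@6 MEM@7 WB@8
I2 sub r2 <- r2,r4: IF@3 ID@6 stall=2 (RAW on I1.r4 (WB@8)) EX@9 MEM@10 WB@11
I3 ld r2 <- r2: IF@6 ID@9 stall=2 (RAW on I2.r2 (WB@11)) EX@12 MEM@13 WB@14
I4 ld r4 <- r3: IF@9 ID@12 stall=0 (-) EX@13 MEM@14 WB@15
I5 mul r5 <- r2,r4: IF@12 ID@13 stall=2 (RAW on I4.r4 (WB@15)) EX@16 MEM@17 WB@18

Answer: 18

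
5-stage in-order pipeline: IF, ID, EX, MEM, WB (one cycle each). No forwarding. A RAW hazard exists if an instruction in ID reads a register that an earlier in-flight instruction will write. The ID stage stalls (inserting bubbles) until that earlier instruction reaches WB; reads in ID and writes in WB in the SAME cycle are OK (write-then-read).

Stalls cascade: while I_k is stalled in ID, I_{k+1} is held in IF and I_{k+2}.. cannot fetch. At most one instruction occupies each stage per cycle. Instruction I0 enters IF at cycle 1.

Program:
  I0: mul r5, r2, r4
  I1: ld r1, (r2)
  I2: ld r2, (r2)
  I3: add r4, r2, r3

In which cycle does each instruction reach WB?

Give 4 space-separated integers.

I0 mul r5 <- r2,r4: IF@1 ID@2 stall=0 (-) EX@3 MEM@4 WB@5
I1 ld r1 <- r2: IF@2 ID@3 stall=0 (-) EX@4 MEM@5 WB@6
I2 ld r2 <- r2: IF@3 ID@4 stall=0 (-) EX@5 MEM@6 WB@7
I3 add r4 <- r2,r3: IF@4 ID@5 stall=2 (RAW on I2.r2 (WB@7)) EX@8 MEM@9 WB@10

Answer: 5 6 7 10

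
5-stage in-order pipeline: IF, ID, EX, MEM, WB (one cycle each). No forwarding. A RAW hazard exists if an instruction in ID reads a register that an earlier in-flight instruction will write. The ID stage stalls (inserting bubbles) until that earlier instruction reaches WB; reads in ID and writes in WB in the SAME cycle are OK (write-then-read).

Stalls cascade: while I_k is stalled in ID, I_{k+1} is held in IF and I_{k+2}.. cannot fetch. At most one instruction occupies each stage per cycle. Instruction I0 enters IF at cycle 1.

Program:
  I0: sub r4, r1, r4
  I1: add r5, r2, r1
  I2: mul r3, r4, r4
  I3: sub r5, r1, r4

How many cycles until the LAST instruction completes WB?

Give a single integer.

I0 sub r4 <- r1,r4: IF@1 ID@2 stall=0 (-) EX@3 MEM@4 WB@5
I1 add r5 <- r2,r1: IF@2 ID@3 stall=0 (-) EX@4 MEM@5 WB@6
I2 mul r3 <- r4,r4: IF@3 ID@4 stall=1 (RAW on I0.r4 (WB@5)) EX@6 MEM@7 WB@8
I3 sub r5 <- r1,r4: IF@4 ID@6 stall=0 (-) EX@7 MEM@8 WB@9

Answer: 9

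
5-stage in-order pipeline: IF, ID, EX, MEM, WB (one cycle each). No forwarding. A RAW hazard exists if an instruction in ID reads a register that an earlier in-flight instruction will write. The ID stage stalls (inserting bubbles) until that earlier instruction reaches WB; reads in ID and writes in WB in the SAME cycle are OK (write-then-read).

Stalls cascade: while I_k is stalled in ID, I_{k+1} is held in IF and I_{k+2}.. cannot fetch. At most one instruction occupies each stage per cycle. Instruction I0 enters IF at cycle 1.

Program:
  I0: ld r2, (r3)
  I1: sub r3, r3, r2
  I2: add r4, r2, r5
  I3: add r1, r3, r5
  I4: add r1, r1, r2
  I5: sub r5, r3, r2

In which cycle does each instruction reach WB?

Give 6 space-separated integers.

Answer: 5 8 9 11 14 15

Derivation:
I0 ld r2 <- r3: IF@1 ID@2 stall=0 (-) EX@3 MEM@4 WB@5
I1 sub r3 <- r3,r2: IF@2 ID@3 stall=2 (RAW on I0.r2 (WB@5)) EX@6 MEM@7 WB@8
I2 add r4 <- r2,r5: IF@3 ID@6 stall=0 (-) EX@7 MEM@8 WB@9
I3 add r1 <- r3,r5: IF@6 ID@7 stall=1 (RAW on I1.r3 (WB@8)) EX@9 MEM@10 WB@11
I4 add r1 <- r1,r2: IF@7 ID@9 stall=2 (RAW on I3.r1 (WB@11)) EX@12 MEM@13 WB@14
I5 sub r5 <- r3,r2: IF@9 ID@12 stall=0 (-) EX@13 MEM@14 WB@15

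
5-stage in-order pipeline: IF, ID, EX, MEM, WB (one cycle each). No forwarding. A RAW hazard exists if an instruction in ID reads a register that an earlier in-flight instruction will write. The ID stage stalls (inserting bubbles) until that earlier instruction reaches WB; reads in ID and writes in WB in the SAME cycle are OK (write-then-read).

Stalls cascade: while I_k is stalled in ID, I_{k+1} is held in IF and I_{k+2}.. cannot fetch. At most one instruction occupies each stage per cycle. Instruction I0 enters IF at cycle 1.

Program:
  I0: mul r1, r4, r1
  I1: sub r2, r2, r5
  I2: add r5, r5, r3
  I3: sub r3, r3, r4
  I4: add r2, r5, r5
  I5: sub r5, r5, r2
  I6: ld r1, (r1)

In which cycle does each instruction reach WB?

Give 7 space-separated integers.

Answer: 5 6 7 8 10 13 14

Derivation:
I0 mul r1 <- r4,r1: IF@1 ID@2 stall=0 (-) EX@3 MEM@4 WB@5
I1 sub r2 <- r2,r5: IF@2 ID@3 stall=0 (-) EX@4 MEM@5 WB@6
I2 add r5 <- r5,r3: IF@3 ID@4 stall=0 (-) EX@5 MEM@6 WB@7
I3 sub r3 <- r3,r4: IF@4 ID@5 stall=0 (-) EX@6 MEM@7 WB@8
I4 add r2 <- r5,r5: IF@5 ID@6 stall=1 (RAW on I2.r5 (WB@7)) EX@8 MEM@9 WB@10
I5 sub r5 <- r5,r2: IF@6 ID@8 stall=2 (RAW on I4.r2 (WB@10)) EX@11 MEM@12 WB@13
I6 ld r1 <- r1: IF@8 ID@11 stall=0 (-) EX@12 MEM@13 WB@14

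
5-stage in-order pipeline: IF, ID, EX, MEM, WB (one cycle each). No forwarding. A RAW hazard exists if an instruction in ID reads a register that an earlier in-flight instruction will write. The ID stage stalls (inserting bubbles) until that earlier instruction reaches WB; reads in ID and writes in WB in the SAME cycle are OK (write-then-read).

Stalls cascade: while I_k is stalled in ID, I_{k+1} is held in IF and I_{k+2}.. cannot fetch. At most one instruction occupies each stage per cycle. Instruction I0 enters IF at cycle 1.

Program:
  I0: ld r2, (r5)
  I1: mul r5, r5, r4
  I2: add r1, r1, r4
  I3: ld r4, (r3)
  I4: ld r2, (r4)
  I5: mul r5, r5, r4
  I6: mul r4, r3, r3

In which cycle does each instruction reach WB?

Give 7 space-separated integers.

I0 ld r2 <- r5: IF@1 ID@2 stall=0 (-) EX@3 MEM@4 WB@5
I1 mul r5 <- r5,r4: IF@2 ID@3 stall=0 (-) EX@4 MEM@5 WB@6
I2 add r1 <- r1,r4: IF@3 ID@4 stall=0 (-) EX@5 MEM@6 WB@7
I3 ld r4 <- r3: IF@4 ID@5 stall=0 (-) EX@6 MEM@7 WB@8
I4 ld r2 <- r4: IF@5 ID@6 stall=2 (RAW on I3.r4 (WB@8)) EX@9 MEM@10 WB@11
I5 mul r5 <- r5,r4: IF@6 ID@9 stall=0 (-) EX@10 MEM@11 WB@12
I6 mul r4 <- r3,r3: IF@9 ID@10 stall=0 (-) EX@11 MEM@12 WB@13

Answer: 5 6 7 8 11 12 13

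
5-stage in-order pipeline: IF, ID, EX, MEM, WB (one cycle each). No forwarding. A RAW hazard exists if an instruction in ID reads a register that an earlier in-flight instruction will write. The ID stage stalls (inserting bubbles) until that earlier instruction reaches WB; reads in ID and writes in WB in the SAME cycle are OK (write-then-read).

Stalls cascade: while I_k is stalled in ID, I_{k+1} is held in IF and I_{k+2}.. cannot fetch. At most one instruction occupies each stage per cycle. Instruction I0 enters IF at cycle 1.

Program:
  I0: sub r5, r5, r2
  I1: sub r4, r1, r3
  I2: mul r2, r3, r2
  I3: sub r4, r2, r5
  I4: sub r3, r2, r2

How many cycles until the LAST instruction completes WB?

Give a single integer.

Answer: 11

Derivation:
I0 sub r5 <- r5,r2: IF@1 ID@2 stall=0 (-) EX@3 MEM@4 WB@5
I1 sub r4 <- r1,r3: IF@2 ID@3 stall=0 (-) EX@4 MEM@5 WB@6
I2 mul r2 <- r3,r2: IF@3 ID@4 stall=0 (-) EX@5 MEM@6 WB@7
I3 sub r4 <- r2,r5: IF@4 ID@5 stall=2 (RAW on I2.r2 (WB@7)) EX@8 MEM@9 WB@10
I4 sub r3 <- r2,r2: IF@5 ID@8 stall=0 (-) EX@9 MEM@10 WB@11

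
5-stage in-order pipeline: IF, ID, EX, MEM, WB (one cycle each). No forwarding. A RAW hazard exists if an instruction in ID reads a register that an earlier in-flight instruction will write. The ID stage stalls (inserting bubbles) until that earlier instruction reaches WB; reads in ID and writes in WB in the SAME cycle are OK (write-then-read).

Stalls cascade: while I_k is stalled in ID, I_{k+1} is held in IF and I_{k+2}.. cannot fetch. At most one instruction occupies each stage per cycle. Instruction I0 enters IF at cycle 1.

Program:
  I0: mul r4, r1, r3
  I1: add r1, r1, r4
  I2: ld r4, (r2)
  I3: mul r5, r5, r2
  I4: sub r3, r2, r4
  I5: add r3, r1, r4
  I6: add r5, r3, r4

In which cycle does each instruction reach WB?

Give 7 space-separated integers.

Answer: 5 8 9 10 12 13 16

Derivation:
I0 mul r4 <- r1,r3: IF@1 ID@2 stall=0 (-) EX@3 MEM@4 WB@5
I1 add r1 <- r1,r4: IF@2 ID@3 stall=2 (RAW on I0.r4 (WB@5)) EX@6 MEM@7 WB@8
I2 ld r4 <- r2: IF@3 ID@6 stall=0 (-) EX@7 MEM@8 WB@9
I3 mul r5 <- r5,r2: IF@6 ID@7 stall=0 (-) EX@8 MEM@9 WB@10
I4 sub r3 <- r2,r4: IF@7 ID@8 stall=1 (RAW on I2.r4 (WB@9)) EX@10 MEM@11 WB@12
I5 add r3 <- r1,r4: IF@8 ID@10 stall=0 (-) EX@11 MEM@12 WB@13
I6 add r5 <- r3,r4: IF@10 ID@11 stall=2 (RAW on I5.r3 (WB@13)) EX@14 MEM@15 WB@16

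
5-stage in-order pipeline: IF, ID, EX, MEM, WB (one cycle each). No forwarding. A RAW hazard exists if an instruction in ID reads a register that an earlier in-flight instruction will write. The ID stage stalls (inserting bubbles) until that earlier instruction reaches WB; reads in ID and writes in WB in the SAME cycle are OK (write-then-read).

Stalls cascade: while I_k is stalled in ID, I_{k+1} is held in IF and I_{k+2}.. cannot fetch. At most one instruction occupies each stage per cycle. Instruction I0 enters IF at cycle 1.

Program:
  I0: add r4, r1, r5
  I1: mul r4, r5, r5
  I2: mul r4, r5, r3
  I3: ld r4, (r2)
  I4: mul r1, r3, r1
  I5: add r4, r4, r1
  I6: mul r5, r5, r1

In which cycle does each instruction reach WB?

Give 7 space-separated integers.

Answer: 5 6 7 8 9 12 13

Derivation:
I0 add r4 <- r1,r5: IF@1 ID@2 stall=0 (-) EX@3 MEM@4 WB@5
I1 mul r4 <- r5,r5: IF@2 ID@3 stall=0 (-) EX@4 MEM@5 WB@6
I2 mul r4 <- r5,r3: IF@3 ID@4 stall=0 (-) EX@5 MEM@6 WB@7
I3 ld r4 <- r2: IF@4 ID@5 stall=0 (-) EX@6 MEM@7 WB@8
I4 mul r1 <- r3,r1: IF@5 ID@6 stall=0 (-) EX@7 MEM@8 WB@9
I5 add r4 <- r4,r1: IF@6 ID@7 stall=2 (RAW on I4.r1 (WB@9)) EX@10 MEM@11 WB@12
I6 mul r5 <- r5,r1: IF@7 ID@10 stall=0 (-) EX@11 MEM@12 WB@13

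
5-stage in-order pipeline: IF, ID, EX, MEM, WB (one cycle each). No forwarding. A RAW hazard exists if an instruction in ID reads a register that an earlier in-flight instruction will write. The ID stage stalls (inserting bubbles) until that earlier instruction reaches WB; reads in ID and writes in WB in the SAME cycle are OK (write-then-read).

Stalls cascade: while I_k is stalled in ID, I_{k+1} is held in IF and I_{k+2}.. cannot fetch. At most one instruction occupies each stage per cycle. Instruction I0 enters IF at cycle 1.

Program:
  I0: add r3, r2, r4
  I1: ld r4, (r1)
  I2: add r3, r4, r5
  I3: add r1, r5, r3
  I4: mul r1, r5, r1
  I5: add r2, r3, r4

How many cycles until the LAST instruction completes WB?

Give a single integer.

Answer: 16

Derivation:
I0 add r3 <- r2,r4: IF@1 ID@2 stall=0 (-) EX@3 MEM@4 WB@5
I1 ld r4 <- r1: IF@2 ID@3 stall=0 (-) EX@4 MEM@5 WB@6
I2 add r3 <- r4,r5: IF@3 ID@4 stall=2 (RAW on I1.r4 (WB@6)) EX@7 MEM@8 WB@9
I3 add r1 <- r5,r3: IF@4 ID@7 stall=2 (RAW on I2.r3 (WB@9)) EX@10 MEM@11 WB@12
I4 mul r1 <- r5,r1: IF@7 ID@10 stall=2 (RAW on I3.r1 (WB@12)) EX@13 MEM@14 WB@15
I5 add r2 <- r3,r4: IF@10 ID@13 stall=0 (-) EX@14 MEM@15 WB@16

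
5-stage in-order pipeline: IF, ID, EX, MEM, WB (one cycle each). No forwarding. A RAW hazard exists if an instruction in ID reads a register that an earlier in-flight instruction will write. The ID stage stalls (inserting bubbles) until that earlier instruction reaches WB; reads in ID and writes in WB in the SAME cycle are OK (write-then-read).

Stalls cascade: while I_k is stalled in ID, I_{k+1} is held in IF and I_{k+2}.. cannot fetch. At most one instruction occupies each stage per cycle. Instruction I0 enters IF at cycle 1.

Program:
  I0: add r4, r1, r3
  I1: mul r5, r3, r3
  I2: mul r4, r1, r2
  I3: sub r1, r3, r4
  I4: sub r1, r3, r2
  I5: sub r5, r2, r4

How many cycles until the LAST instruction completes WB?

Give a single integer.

Answer: 12

Derivation:
I0 add r4 <- r1,r3: IF@1 ID@2 stall=0 (-) EX@3 MEM@4 WB@5
I1 mul r5 <- r3,r3: IF@2 ID@3 stall=0 (-) EX@4 MEM@5 WB@6
I2 mul r4 <- r1,r2: IF@3 ID@4 stall=0 (-) EX@5 MEM@6 WB@7
I3 sub r1 <- r3,r4: IF@4 ID@5 stall=2 (RAW on I2.r4 (WB@7)) EX@8 MEM@9 WB@10
I4 sub r1 <- r3,r2: IF@5 ID@8 stall=0 (-) EX@9 MEM@10 WB@11
I5 sub r5 <- r2,r4: IF@8 ID@9 stall=0 (-) EX@10 MEM@11 WB@12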